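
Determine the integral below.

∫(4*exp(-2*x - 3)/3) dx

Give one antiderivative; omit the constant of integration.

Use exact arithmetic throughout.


Answer: -2*exp(-2*x - 3)/3.


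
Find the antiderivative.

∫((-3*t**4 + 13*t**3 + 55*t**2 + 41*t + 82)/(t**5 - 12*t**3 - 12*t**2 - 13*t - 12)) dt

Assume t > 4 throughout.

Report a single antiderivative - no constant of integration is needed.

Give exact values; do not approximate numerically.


Answer: 2*log(t - 4) - 4*log(t + 1) - log(t + 3) - 2*atan(t).


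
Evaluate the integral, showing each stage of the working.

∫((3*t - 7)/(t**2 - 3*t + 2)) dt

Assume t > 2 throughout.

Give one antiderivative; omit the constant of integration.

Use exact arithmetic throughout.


Step 1. Decompose ∫((3*t - 7)/(t**2 - 3*t + 2)) dt by partial fractions, (3*t - 7)/(t**2 - 3*t + 2) = 4/(t - 1) - 1/(t - 2): now ∫(-1/(t - 2)) dt + ∫(4/(t - 1)) dt.
Step 2. Evaluate the standard form [assuming t > 1]: now 4*log(t - 1) + ∫(-1/(t - 2)) dt.
Step 3. Evaluate the standard form [assuming t > 2]: now -log(t - 2) + 4*log(t - 1).
Answer: -log(t - 2) + 4*log(t - 1).


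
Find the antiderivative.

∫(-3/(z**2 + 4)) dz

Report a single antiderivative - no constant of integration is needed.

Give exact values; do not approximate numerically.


Answer: -3*atan(z/2)/2.


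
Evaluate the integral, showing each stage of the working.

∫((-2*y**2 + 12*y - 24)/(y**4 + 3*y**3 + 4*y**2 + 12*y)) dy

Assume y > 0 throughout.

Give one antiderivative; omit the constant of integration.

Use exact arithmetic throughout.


Step 1. Decompose ∫((-2*y**2 + 12*y - 24)/(y**4 + 3*y**3 + 4*y**2 + 12*y)) dy by partial fractions, (-2*y**2 + 12*y - 24)/(y**4 + 3*y**3 + 4*y**2 + 12*y) = 4/(y**2 + 4) + 2/(y + 3) - 2/y: now ∫(-2/y) dy + ∫(2/(y + 3)) dy + ∫(4/(y**2 + 4)) dy.
Step 2. Evaluate the standard form [assuming y > 0]: now -2*log(y) + ∫(2/(y + 3)) dy + ∫(4/(y**2 + 4)) dy.
Step 3. Evaluate the standard form [assuming y > -3]: now -2*log(y) + 2*log(y + 3) + ∫(4/(y**2 + 4)) dy.
Step 4. Evaluate the standard form: now -2*log(y) + 2*log(y + 3) + 2*atan(y/2).
Answer: -2*log(y) + 2*log(y + 3) + 2*atan(y/2).


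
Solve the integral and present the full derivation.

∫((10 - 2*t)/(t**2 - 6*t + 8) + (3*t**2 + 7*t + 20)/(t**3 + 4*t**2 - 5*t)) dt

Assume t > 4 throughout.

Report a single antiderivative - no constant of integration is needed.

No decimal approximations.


Step 1. Rewrite: now ∫((10 - 2*t)/(t**2 - 6*t + 8)) dt + ∫((3*t**2 + 7*t + 20)/(t**3 + 4*t**2 - 5*t)) dt.
Step 2. Decompose ∫((10 - 2*t)/(t**2 - 6*t + 8)) dt by partial fractions, (10 - 2*t)/(t**2 - 6*t + 8) = -3/(t - 2) + 1/(t - 4): now ∫((3*t**2 + 7*t + 20)/(t**3 + 4*t**2 - 5*t)) dt + ∫(1/(t - 4)) dt + ∫(-3/(t - 2)) dt.
Step 3. Evaluate the standard form [assuming t > 4]: now log(t - 4) + ∫((3*t**2 + 7*t + 20)/(t**3 + 4*t**2 - 5*t)) dt + ∫(-3/(t - 2)) dt.
Step 4. Evaluate the standard form [assuming t > 2]: now log(t - 4) - 3*log(t - 2) + ∫((3*t**2 + 7*t + 20)/(t**3 + 4*t**2 - 5*t)) dt.
Step 5. Decompose ∫((3*t**2 + 7*t + 20)/(t**3 + 4*t**2 - 5*t)) dt by partial fractions, (3*t**2 + 7*t + 20)/(t**3 + 4*t**2 - 5*t) = 2/(t + 5) + 5/(t - 1) - 4/t: now log(t - 4) - 3*log(t - 2) + ∫(-4/t) dt + ∫(5/(t - 1)) dt + ∫(2/(t + 5)) dt.
Step 6. Evaluate the standard form [assuming t > 0]: now -4*log(t) + log(t - 4) - 3*log(t - 2) + ∫(5/(t - 1)) dt + ∫(2/(t + 5)) dt.
Step 7. Evaluate the standard form [assuming t > 1]: now -4*log(t) + log(t - 4) - 3*log(t - 2) + 5*log(t - 1) + ∫(2/(t + 5)) dt.
Step 8. Evaluate the standard form [assuming t > -5]: now -4*log(t) + log(t - 4) - 3*log(t - 2) + 5*log(t - 1) + 2*log(t + 5).
Answer: -4*log(t) + log(t - 4) - 3*log(t - 2) + 5*log(t - 1) + 2*log(t + 5).


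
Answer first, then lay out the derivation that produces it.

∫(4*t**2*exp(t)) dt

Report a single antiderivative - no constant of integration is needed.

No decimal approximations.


The answer is 4*t**2*exp(t) - 8*t*exp(t) + 8*exp(t).
Step 1. Integrate ∫(4*t**2*exp(t)) dt by parts with u = t**2, dv = (4*exp(t)) dt, so v = 4*exp(t): now 4*t**2*exp(t) + ∫(-8*t*exp(t)) dt.
Step 2. Integrate ∫(-8*t*exp(t)) dt by parts with u = t, dv = (-8*exp(t)) dt, so v = -8*exp(t): now 4*t**2*exp(t) - 8*t*exp(t) + ∫(8*exp(t)) dt.
Step 3. Evaluate the standard form: now 4*t**2*exp(t) - 8*t*exp(t) + 8*exp(t).
Answer: 4*t**2*exp(t) - 8*t*exp(t) + 8*exp(t).


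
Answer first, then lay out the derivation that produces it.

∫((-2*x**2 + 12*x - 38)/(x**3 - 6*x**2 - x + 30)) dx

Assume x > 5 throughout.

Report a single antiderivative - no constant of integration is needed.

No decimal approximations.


The answer is -2*log(x - 5) + 2*log(x - 3) - 2*log(x + 2).
Step 1. Decompose ∫((-2*x**2 + 12*x - 38)/(x**3 - 6*x**2 - x + 30)) dx by partial fractions, (-2*x**2 + 12*x - 38)/(x**3 - 6*x**2 - x + 30) = -2/(x + 2) + 2/(x - 3) - 2/(x - 5): now ∫(-2/(x - 5)) dx + ∫(2/(x - 3)) dx + ∫(-2/(x + 2)) dx.
Step 2. Evaluate the standard form [assuming x > -2]: now -2*log(x + 2) + ∫(-2/(x - 5)) dx + ∫(2/(x - 3)) dx.
Step 3. Evaluate the standard form [assuming x > 5]: now -2*log(x - 5) - 2*log(x + 2) + ∫(2/(x - 3)) dx.
Step 4. Evaluate the standard form [assuming x > 3]: now -2*log(x - 5) + 2*log(x - 3) - 2*log(x + 2).
Answer: -2*log(x - 5) + 2*log(x - 3) - 2*log(x + 2).


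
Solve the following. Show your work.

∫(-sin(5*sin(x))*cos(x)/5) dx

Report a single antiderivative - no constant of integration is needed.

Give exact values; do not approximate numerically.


Step 1. Substitute u = sin(x), turning ∫(-sin(5*sin(x))*cos(x)/5) dx into ∫(-sin(5*u)/5) du: now ∫(-sin(5*u)/5) du.
Step 2. Evaluate the standard form: now cos(5*u)/25.
Step 3. Substitute back u = sin(x): now cos(5*sin(x))/25.
Answer: cos(5*sin(x))/25.


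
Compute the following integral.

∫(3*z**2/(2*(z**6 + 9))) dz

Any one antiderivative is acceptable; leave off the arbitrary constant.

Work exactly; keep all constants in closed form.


Answer: atan(z**3/3)/6.


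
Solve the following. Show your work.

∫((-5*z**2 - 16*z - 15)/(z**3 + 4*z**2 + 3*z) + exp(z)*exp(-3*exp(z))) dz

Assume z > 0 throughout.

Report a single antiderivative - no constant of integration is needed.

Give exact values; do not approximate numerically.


Step 1. Rewrite: now ∫((-5*z**2 - 16*z - 15)/(z**3 + 4*z**2 + 3*z)) dz + ∫(exp(z)*exp(-3*exp(z))) dz.
Step 2. Decompose ∫((-5*z**2 - 16*z - 15)/(z**3 + 4*z**2 + 3*z)) dz by partial fractions, (-5*z**2 - 16*z - 15)/(z**3 + 4*z**2 + 3*z) = -2/(z + 3) + 2/(z + 1) - 5/z: now ∫(-5/z) dz + ∫(exp(z)*exp(-3*exp(z))) dz + ∫(2/(z + 1)) dz + ∫(-2/(z + 3)) dz.
Step 3. Evaluate the standard form [assuming z > -1]: now 2*log(z + 1) + ∫(-5/z) dz + ∫(exp(z)*exp(-3*exp(z))) dz + ∫(-2/(z + 3)) dz.
Step 4. Evaluate the standard form [assuming z > 0]: now -5*log(z) + 2*log(z + 1) + ∫(exp(z)*exp(-3*exp(z))) dz + ∫(-2/(z + 3)) dz.
Step 5. Evaluate the standard form [assuming z > -3]: now -5*log(z) + 2*log(z + 1) - 2*log(z + 3) + ∫(exp(z)*exp(-3*exp(z))) dz.
Step 6. Substitute u = exp(z), turning ∫(exp(z)*exp(-3*exp(z))) dz into ∫(exp(-3*u)) du: now -5*log(z) + 2*log(z + 1) - 2*log(z + 3) + ∫(exp(-3*u)) du.
Step 7. Evaluate the standard form: now -5*log(z) + 2*log(z + 1) - 2*log(z + 3) - exp(-3*u)/3.
Step 8. Substitute back u = exp(z): now -5*log(z) + 2*log(z + 1) - 2*log(z + 3) - exp(-3*exp(z))/3.
Answer: -5*log(z) + 2*log(z + 1) - 2*log(z + 3) - exp(-3*exp(z))/3.


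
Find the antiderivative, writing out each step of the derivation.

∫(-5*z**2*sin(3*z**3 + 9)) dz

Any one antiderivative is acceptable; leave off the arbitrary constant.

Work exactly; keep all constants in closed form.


Step 1. Substitute u = z**3 + 3, turning ∫(-5*z**2*sin(3*z**3 + 9)) dz into ∫(-5*sin(3*u)/3) du: now ∫(-5*sin(3*u)/3) du.
Step 2. Evaluate the standard form: now 5*cos(3*u)/9.
Step 3. Substitute back u = z**3 + 3: now 5*cos(3*z**3 + 9)/9.
Answer: 5*cos(3*z**3 + 9)/9.


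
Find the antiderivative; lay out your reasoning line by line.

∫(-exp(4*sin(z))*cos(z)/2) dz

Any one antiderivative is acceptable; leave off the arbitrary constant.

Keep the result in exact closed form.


Step 1. Substitute u = sin(z), turning ∫(-exp(4*sin(z))*cos(z)/2) dz into ∫(-exp(4*u)/2) du: now ∫(-exp(4*u)/2) du.
Step 2. Evaluate the standard form: now -exp(4*u)/8.
Step 3. Substitute back u = sin(z): now -exp(4*sin(z))/8.
Answer: -exp(4*sin(z))/8.


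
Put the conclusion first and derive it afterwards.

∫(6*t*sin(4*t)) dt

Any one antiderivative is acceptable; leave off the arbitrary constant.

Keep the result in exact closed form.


The answer is -3*t*cos(4*t)/2 + 3*sin(4*t)/8.
Step 1. Integrate ∫(6*t*sin(4*t)) dt by parts with u = t, dv = (6*sin(4*t)) dt, so v = -3*cos(4*t)/2: now -3*t*cos(4*t)/2 + ∫(3*cos(4*t)/2) dt.
Step 2. Evaluate the standard form: now -3*t*cos(4*t)/2 + 3*sin(4*t)/8.
Answer: -3*t*cos(4*t)/2 + 3*sin(4*t)/8.


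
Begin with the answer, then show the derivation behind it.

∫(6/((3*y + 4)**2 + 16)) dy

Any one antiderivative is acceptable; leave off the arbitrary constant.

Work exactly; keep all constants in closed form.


The answer is atan(3*y/4 + 1)/2.
Step 1. Substitute u = 3*y + 4, turning ∫(6/((3*y + 4)**2 + 16)) dy into ∫(2/(u**2 + 16)) du: now ∫(2/(u**2 + 16)) du.
Step 2. Evaluate the standard form: now atan(u/4)/2.
Step 3. Substitute back u = 3*y + 4: now atan(3*y/4 + 1)/2.
Answer: atan(3*y/4 + 1)/2.


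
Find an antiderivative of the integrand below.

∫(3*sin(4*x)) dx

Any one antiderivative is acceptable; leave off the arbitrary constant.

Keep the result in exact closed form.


Answer: -3*cos(4*x)/4.


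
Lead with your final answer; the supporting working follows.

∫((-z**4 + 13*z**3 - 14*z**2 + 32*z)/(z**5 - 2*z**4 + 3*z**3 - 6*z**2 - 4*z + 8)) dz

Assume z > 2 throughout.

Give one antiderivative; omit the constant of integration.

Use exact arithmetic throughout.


The answer is 4*log(z - 2) - 3*log(z - 1) - 2*log(z + 1) + 2*atan(z/2).
Step 1. Decompose ∫((-z**4 + 13*z**3 - 14*z**2 + 32*z)/(z**5 - 2*z**4 + 3*z**3 - 6*z**2 - 4*z + 8)) dz by partial fractions, (-z**4 + 13*z**3 - 14*z**2 + 32*z)/(z**5 - 2*z**4 + 3*z**3 - 6*z**2 - 4*z + 8) = 4/(z**2 + 4) - 2/(z + 1) - 3/(z - 1) + 4/(z - 2): now ∫(4/(z - 2)) dz + ∫(-3/(z - 1)) dz + ∫(-2/(z + 1)) dz + ∫(4/(z**2 + 4)) dz.
Step 2. Evaluate the standard form [assuming z > -1]: now -2*log(z + 1) + ∫(4/(z - 2)) dz + ∫(-3/(z - 1)) dz + ∫(4/(z**2 + 4)) dz.
Step 3. Evaluate the standard form [assuming z > 2]: now 4*log(z - 2) - 2*log(z + 1) + ∫(-3/(z - 1)) dz + ∫(4/(z**2 + 4)) dz.
Step 4. Evaluate the standard form [assuming z > 1]: now 4*log(z - 2) - 3*log(z - 1) - 2*log(z + 1) + ∫(4/(z**2 + 4)) dz.
Step 5. Evaluate the standard form: now 4*log(z - 2) - 3*log(z - 1) - 2*log(z + 1) + 2*atan(z/2).
Answer: 4*log(z - 2) - 3*log(z - 1) - 2*log(z + 1) + 2*atan(z/2).


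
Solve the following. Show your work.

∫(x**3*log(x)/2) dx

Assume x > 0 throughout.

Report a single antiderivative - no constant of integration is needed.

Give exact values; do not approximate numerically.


Step 1. Integrate ∫(x**3*log(x)/2) dx by parts with u = log(x), dv = (x**3/2) dx, so v = x**4/8 [assuming x > 0]: now x**4*log(x)/8 + ∫(-x**3/8) dx.
Step 2. Evaluate the standard form: now x**4*log(x)/8 - x**4/32.
Answer: x**4*log(x)/8 - x**4/32.


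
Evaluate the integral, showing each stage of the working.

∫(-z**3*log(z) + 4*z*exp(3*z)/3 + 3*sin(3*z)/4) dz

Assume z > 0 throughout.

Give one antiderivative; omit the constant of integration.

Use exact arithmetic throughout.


Step 1. Rewrite: now ∫(4*z*exp(3*z)/3) dz + ∫(-z**3*log(z)) dz + ∫(3*sin(3*z)/4) dz.
Step 2. Integrate ∫(4*z*exp(3*z)/3) dz by parts with u = z, dv = (4*exp(3*z)/3) dz, so v = 4*exp(3*z)/9: now 4*z*exp(3*z)/9 + ∫(-z**3*log(z)) dz + ∫(-4*exp(3*z)/9) dz + ∫(3*sin(3*z)/4) dz.
Step 3. Evaluate the standard form: now 4*z*exp(3*z)/9 - 4*exp(3*z)/27 + ∫(-z**3*log(z)) dz + ∫(3*sin(3*z)/4) dz.
Step 4. Evaluate the standard form: now 4*z*exp(3*z)/9 - 4*exp(3*z)/27 - cos(3*z)/4 + ∫(-z**3*log(z)) dz.
Step 5. Integrate ∫(-z**3*log(z)) dz by parts with u = log(z), dv = (-z**3) dz, so v = -z**4/4 [assuming z > 0]: now -z**4*log(z)/4 + 4*z*exp(3*z)/9 - 4*exp(3*z)/27 - cos(3*z)/4 + ∫(z**3/4) dz.
Step 6. Evaluate the standard form: now -z**4*log(z)/4 + z**4/16 + 4*z*exp(3*z)/9 - 4*exp(3*z)/27 - cos(3*z)/4.
Answer: -z**4*log(z)/4 + z**4/16 + 4*z*exp(3*z)/9 - 4*exp(3*z)/27 - cos(3*z)/4.


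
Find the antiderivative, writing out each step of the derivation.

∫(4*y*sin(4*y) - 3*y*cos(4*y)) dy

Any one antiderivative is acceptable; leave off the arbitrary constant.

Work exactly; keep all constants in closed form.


Step 1. Rewrite: now ∫(4*y*sin(4*y)) dy + ∫(-3*y*cos(4*y)) dy.
Step 2. Integrate ∫(4*y*sin(4*y)) dy by parts with u = y, dv = (4*sin(4*y)) dy, so v = -cos(4*y): now -y*cos(4*y) + ∫(-3*y*cos(4*y)) dy + ∫(cos(4*y)) dy.
Step 3. Evaluate the standard form: now -y*cos(4*y) + sin(4*y)/4 + ∫(-3*y*cos(4*y)) dy.
Step 4. Integrate ∫(-3*y*cos(4*y)) dy by parts with u = y, dv = (-3*cos(4*y)) dy, so v = -3*sin(4*y)/4: now -3*y*sin(4*y)/4 - y*cos(4*y) + sin(4*y)/4 + ∫(3*sin(4*y)/4) dy.
Step 5. Evaluate the standard form: now -3*y*sin(4*y)/4 - y*cos(4*y) + sin(4*y)/4 - 3*cos(4*y)/16.
Answer: -3*y*sin(4*y)/4 - y*cos(4*y) + sin(4*y)/4 - 3*cos(4*y)/16.


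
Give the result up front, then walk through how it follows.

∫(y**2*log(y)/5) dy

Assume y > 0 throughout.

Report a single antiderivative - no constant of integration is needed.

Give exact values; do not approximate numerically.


The answer is y**3*log(y)/15 - y**3/45.
Step 1. Integrate ∫(y**2*log(y)/5) dy by parts with u = log(y), dv = (y**2/5) dy, so v = y**3/15 [assuming y > 0]: now y**3*log(y)/15 + ∫(-y**2/15) dy.
Step 2. Evaluate the standard form: now y**3*log(y)/15 - y**3/45.
Answer: y**3*log(y)/15 - y**3/45.


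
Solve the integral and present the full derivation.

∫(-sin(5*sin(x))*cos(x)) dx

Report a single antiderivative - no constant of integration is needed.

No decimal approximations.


Step 1. Substitute u = sin(x), turning ∫(-sin(5*sin(x))*cos(x)) dx into ∫(-sin(5*u)) du: now ∫(-sin(5*u)) du.
Step 2. Evaluate the standard form: now cos(5*u)/5.
Step 3. Substitute back u = sin(x): now cos(5*sin(x))/5.
Answer: cos(5*sin(x))/5.


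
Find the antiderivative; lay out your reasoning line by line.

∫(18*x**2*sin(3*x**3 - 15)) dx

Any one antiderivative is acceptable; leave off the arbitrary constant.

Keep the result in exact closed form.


Step 1. Substitute u = x**3 - 5, turning ∫(18*x**2*sin(3*x**3 - 15)) dx into ∫(6*sin(3*u)) du: now ∫(6*sin(3*u)) du.
Step 2. Evaluate the standard form: now -2*cos(3*u).
Step 3. Substitute back u = x**3 - 5: now -2*cos(3*x**3 - 15).
Answer: -2*cos(3*x**3 - 15).


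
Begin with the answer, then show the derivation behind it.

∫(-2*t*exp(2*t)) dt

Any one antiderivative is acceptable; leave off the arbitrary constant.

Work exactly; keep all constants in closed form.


The answer is -t*exp(2*t) + exp(2*t)/2.
Step 1. Integrate ∫(-2*t*exp(2*t)) dt by parts with u = t, dv = (-2*exp(2*t)) dt, so v = -exp(2*t): now -t*exp(2*t) + ∫(exp(2*t)) dt.
Step 2. Evaluate the standard form: now -t*exp(2*t) + exp(2*t)/2.
Answer: -t*exp(2*t) + exp(2*t)/2.


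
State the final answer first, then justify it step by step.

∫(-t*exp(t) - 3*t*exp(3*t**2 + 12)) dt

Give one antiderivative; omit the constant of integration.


The answer is -t*exp(t) + exp(t) - exp(3*t**2 + 12)/2.
Step 1. Rewrite: now ∫(-t*exp(t)) dt + ∫(-3*t*exp(3*t**2 + 12)) dt.
Step 2. Substitute u = t**2 + 4, turning ∫(-3*t*exp(3*t**2 + 12)) dt into ∫(-3*exp(3*u)/2) du: now ∫(-t*exp(t)) dt + ∫(-3*exp(3*u)/2) du.
Step 3. Evaluate the standard form: now -exp(3*u)/2 + ∫(-t*exp(t)) dt.
Step 4. Substitute back u = t**2 + 4: now -exp(3*t**2 + 12)/2 + ∫(-t*exp(t)) dt.
Step 5. Integrate ∫(-t*exp(t)) dt by parts with u = t, dv = (-exp(t)) dt, so v = -exp(t): now -t*exp(t) - exp(3*t**2 + 12)/2 + ∫(exp(t)) dt.
Step 6. Evaluate the standard form: now -t*exp(t) + exp(t) - exp(3*t**2 + 12)/2.
Answer: -t*exp(t) + exp(t) - exp(3*t**2 + 12)/2.


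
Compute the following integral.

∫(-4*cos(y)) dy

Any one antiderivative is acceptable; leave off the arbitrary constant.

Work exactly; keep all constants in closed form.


Answer: -4*sin(y).


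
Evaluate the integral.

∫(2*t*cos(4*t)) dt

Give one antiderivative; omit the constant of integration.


Answer: t*sin(4*t)/2 + cos(4*t)/8.


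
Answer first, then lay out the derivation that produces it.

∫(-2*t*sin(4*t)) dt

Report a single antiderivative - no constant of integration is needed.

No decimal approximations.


The answer is t*cos(4*t)/2 - sin(4*t)/8.
Step 1. Integrate ∫(-2*t*sin(4*t)) dt by parts with u = t, dv = (-2*sin(4*t)) dt, so v = cos(4*t)/2: now t*cos(4*t)/2 + ∫(-cos(4*t)/2) dt.
Step 2. Evaluate the standard form: now t*cos(4*t)/2 - sin(4*t)/8.
Answer: t*cos(4*t)/2 - sin(4*t)/8.


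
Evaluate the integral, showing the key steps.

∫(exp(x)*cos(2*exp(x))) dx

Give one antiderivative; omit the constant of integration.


Step 1. Substitute u = exp(x), turning ∫(exp(x)*cos(2*exp(x))) dx into ∫(cos(2*u)) du: now ∫(cos(2*u)) du.
Step 2. Evaluate the standard form: now sin(2*u)/2.
Step 3. Substitute back u = exp(x): now sin(2*exp(x))/2.
Answer: sin(2*exp(x))/2.


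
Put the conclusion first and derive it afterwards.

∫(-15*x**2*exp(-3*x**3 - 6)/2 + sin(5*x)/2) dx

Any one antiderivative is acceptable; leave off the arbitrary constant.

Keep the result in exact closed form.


The answer is 5*exp(-3*x**3 - 6)/6 - cos(5*x)/10.
Step 1. Rewrite: now ∫(-15*x**2*exp(-3*x**3 - 6)/2) dx + ∫(sin(5*x)/2) dx.
Step 2. Evaluate the standard form: now -cos(5*x)/10 + ∫(-15*x**2*exp(-3*x**3 - 6)/2) dx.
Step 3. Substitute u = x**3 + 2, turning ∫(-15*x**2*exp(-3*x**3 - 6)/2) dx into ∫(-5*exp(-3*u)/2) du: now -cos(5*x)/10 + ∫(-5*exp(-3*u)/2) du.
Step 4. Evaluate the standard form: now -cos(5*x)/10 + 5*exp(-3*u)/6.
Step 5. Substitute back u = x**3 + 2: now 5*exp(-3*x**3 - 6)/6 - cos(5*x)/10.
Answer: 5*exp(-3*x**3 - 6)/6 - cos(5*x)/10.


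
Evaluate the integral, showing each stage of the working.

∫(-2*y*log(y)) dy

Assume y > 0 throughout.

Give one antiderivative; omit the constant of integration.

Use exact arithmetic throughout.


Step 1. Integrate ∫(-2*y*log(y)) dy by parts with u = log(y), dv = (-2*y) dy, so v = -y**2 [assuming y > 0]: now -y**2*log(y) + ∫(y) dy.
Step 2. Evaluate the standard form: now -y**2*log(y) + y**2/2.
Answer: -y**2*log(y) + y**2/2.


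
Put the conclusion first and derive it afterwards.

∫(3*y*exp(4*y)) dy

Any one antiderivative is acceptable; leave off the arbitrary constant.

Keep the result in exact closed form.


The answer is 3*y*exp(4*y)/4 - 3*exp(4*y)/16.
Step 1. Integrate ∫(3*y*exp(4*y)) dy by parts with u = y, dv = (3*exp(4*y)) dy, so v = 3*exp(4*y)/4: now 3*y*exp(4*y)/4 + ∫(-3*exp(4*y)/4) dy.
Step 2. Evaluate the standard form: now 3*y*exp(4*y)/4 - 3*exp(4*y)/16.
Answer: 3*y*exp(4*y)/4 - 3*exp(4*y)/16.


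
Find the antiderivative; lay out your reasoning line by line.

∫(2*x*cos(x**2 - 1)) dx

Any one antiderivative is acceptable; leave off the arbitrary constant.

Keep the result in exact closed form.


Step 1. Substitute u = x**2 - 1, turning ∫(2*x*cos(x**2 - 1)) dx into ∫(cos(u)) du: now ∫(cos(u)) du.
Step 2. Evaluate the standard form: now sin(u).
Step 3. Substitute back u = x**2 - 1: now sin(x**2 - 1).
Answer: sin(x**2 - 1).


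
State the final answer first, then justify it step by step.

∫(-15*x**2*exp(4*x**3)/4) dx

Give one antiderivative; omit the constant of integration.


The answer is -5*exp(4*x**3)/16.
Step 1. Substitute u = x**3, turning ∫(-15*x**2*exp(4*x**3)/4) dx into ∫(-5*exp(4*u)/4) du: now ∫(-5*exp(4*u)/4) du.
Step 2. Evaluate the standard form: now -5*exp(4*u)/16.
Step 3. Substitute back u = x**3: now -5*exp(4*x**3)/16.
Answer: -5*exp(4*x**3)/16.


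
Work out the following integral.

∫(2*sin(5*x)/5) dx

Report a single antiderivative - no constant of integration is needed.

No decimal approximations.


Answer: -2*cos(5*x)/25.


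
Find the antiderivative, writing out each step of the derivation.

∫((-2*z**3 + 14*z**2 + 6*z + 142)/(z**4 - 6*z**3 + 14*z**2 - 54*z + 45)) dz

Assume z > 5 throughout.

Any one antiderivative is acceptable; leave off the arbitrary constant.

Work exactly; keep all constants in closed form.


Step 1. Decompose ∫((-2*z**3 + 14*z**2 + 6*z + 142)/(z**4 - 6*z**3 + 14*z**2 - 54*z + 45)) dz by partial fractions, (-2*z**3 + 14*z**2 + 6*z + 142)/(z**4 - 6*z**3 + 14*z**2 - 54*z + 45) = -4/(z**2 + 9) - 4/(z - 1) + 2/(z - 5): now ∫(2/(z - 5)) dz + ∫(-4/(z - 1)) dz + ∫(-4/(z**2 + 9)) dz.
Step 2. Evaluate the standard form [assuming z > 5]: now 2*log(z - 5) + ∫(-4/(z - 1)) dz + ∫(-4/(z**2 + 9)) dz.
Step 3. Evaluate the standard form [assuming z > 1]: now 2*log(z - 5) - 4*log(z - 1) + ∫(-4/(z**2 + 9)) dz.
Step 4. Evaluate the standard form: now 2*log(z - 5) - 4*log(z - 1) - 4*atan(z/3)/3.
Answer: 2*log(z - 5) - 4*log(z - 1) - 4*atan(z/3)/3.


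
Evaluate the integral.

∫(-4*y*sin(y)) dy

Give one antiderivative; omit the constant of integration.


Answer: 4*y*cos(y) - 4*sin(y).


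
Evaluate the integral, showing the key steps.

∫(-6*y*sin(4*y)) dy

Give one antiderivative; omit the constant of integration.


Step 1. Integrate ∫(-6*y*sin(4*y)) dy by parts with u = y, dv = (-6*sin(4*y)) dy, so v = 3*cos(4*y)/2: now 3*y*cos(4*y)/2 + ∫(-3*cos(4*y)/2) dy.
Step 2. Evaluate the standard form: now 3*y*cos(4*y)/2 - 3*sin(4*y)/8.
Answer: 3*y*cos(4*y)/2 - 3*sin(4*y)/8.


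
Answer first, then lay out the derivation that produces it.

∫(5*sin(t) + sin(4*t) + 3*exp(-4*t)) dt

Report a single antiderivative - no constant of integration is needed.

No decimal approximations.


The answer is -5*cos(t) - cos(4*t)/4 - 3*exp(-4*t)/4.
Step 1. Rewrite: now ∫(3*exp(-4*t)) dt + ∫(5*sin(t)) dt + ∫(sin(4*t)) dt.
Step 2. Evaluate the standard form: now ∫(5*sin(t)) dt + ∫(sin(4*t)) dt - 3*exp(-4*t)/4.
Step 3. Evaluate the standard form: now -5*cos(t) + ∫(sin(4*t)) dt - 3*exp(-4*t)/4.
Step 4. Evaluate the standard form: now -5*cos(t) - cos(4*t)/4 - 3*exp(-4*t)/4.
Answer: -5*cos(t) - cos(4*t)/4 - 3*exp(-4*t)/4.


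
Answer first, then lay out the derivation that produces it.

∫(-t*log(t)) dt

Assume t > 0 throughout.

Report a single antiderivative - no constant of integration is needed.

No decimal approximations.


The answer is -t**2*log(t)/2 + t**2/4.
Step 1. Integrate ∫(-t*log(t)) dt by parts with u = log(t), dv = (-t) dt, so v = -t**2/2 [assuming t > 0]: now -t**2*log(t)/2 + ∫(t/2) dt.
Step 2. Evaluate the standard form: now -t**2*log(t)/2 + t**2/4.
Answer: -t**2*log(t)/2 + t**2/4.


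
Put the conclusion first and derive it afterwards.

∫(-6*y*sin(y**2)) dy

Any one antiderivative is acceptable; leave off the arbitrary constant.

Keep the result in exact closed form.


The answer is 3*cos(y**2).
Step 1. Substitute u = y**2, turning ∫(-6*y*sin(y**2)) dy into ∫(-3*sin(u)) du: now ∫(-3*sin(u)) du.
Step 2. Evaluate the standard form: now 3*cos(u).
Step 3. Substitute back u = y**2: now 3*cos(y**2).
Answer: 3*cos(y**2).


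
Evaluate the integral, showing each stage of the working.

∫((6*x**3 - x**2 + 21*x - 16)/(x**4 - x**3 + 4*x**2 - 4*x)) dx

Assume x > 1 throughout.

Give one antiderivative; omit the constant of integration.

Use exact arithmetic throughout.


Step 1. Decompose ∫((6*x**3 - x**2 + 21*x - 16)/(x**4 - x**3 + 4*x**2 - 4*x)) dx by partial fractions, (6*x**3 - x**2 + 21*x - 16)/(x**4 - x**3 + 4*x**2 - 4*x) = 3/(x**2 + 4) + 2/(x - 1) + 4/x: now ∫(4/x) dx + ∫(2/(x - 1)) dx + ∫(3/(x**2 + 4)) dx.
Step 2. Evaluate the standard form [assuming x > 0]: now 4*log(x) + ∫(2/(x - 1)) dx + ∫(3/(x**2 + 4)) dx.
Step 3. Evaluate the standard form [assuming x > 1]: now 4*log(x) + 2*log(x - 1) + ∫(3/(x**2 + 4)) dx.
Step 4. Evaluate the standard form: now 4*log(x) + 2*log(x - 1) + 3*atan(x/2)/2.
Answer: 4*log(x) + 2*log(x - 1) + 3*atan(x/2)/2.


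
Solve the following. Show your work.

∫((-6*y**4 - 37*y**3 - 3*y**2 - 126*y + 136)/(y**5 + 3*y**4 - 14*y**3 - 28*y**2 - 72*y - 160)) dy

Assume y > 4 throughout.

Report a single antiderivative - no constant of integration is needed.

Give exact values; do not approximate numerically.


Step 1. Decompose ∫((-6*y**4 - 37*y**3 - 3*y**2 - 126*y + 136)/(y**5 + 3*y**4 - 14*y**3 - 28*y**2 - 72*y - 160)) dy by partial fractions, (-6*y**4 - 37*y**3 - 3*y**2 - 126*y + 136)/(y**5 + 3*y**4 - 14*y**3 - 28*y**2 - 72*y - 160) = -1/(y**2 + 4) + 2/(y + 5) - 4/(y + 2) - 4/(y - 4): now ∫(-4/(y - 4)) dy + ∫(-4/(y + 2)) dy + ∫(2/(y + 5)) dy + ∫(-1/(y**2 + 4)) dy.
Step 2. Evaluate the standard form [assuming y > -5]: now 2*log(y + 5) + ∫(-4/(y - 4)) dy + ∫(-4/(y + 2)) dy + ∫(-1/(y**2 + 4)) dy.
Step 3. Evaluate the standard form [assuming y > -2]: now -4*log(y + 2) + 2*log(y + 5) + ∫(-4/(y - 4)) dy + ∫(-1/(y**2 + 4)) dy.
Step 4. Evaluate the standard form [assuming y > 4]: now -4*log(y - 4) - 4*log(y + 2) + 2*log(y + 5) + ∫(-1/(y**2 + 4)) dy.
Step 5. Evaluate the standard form: now -4*log(y - 4) - 4*log(y + 2) + 2*log(y + 5) - atan(y/2)/2.
Answer: -4*log(y - 4) - 4*log(y + 2) + 2*log(y + 5) - atan(y/2)/2.


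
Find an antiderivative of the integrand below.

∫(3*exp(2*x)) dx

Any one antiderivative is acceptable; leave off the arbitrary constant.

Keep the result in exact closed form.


Answer: 3*exp(2*x)/2.


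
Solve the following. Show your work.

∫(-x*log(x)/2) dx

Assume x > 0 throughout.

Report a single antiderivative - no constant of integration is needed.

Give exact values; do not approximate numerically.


Step 1. Integrate ∫(-x*log(x)/2) dx by parts with u = log(x), dv = (-x/2) dx, so v = -x**2/4 [assuming x > 0]: now -x**2*log(x)/4 + ∫(x/4) dx.
Step 2. Evaluate the standard form: now -x**2*log(x)/4 + x**2/8.
Answer: -x**2*log(x)/4 + x**2/8.


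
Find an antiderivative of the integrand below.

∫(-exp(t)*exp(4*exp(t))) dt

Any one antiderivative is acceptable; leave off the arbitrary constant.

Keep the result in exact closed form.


Answer: -exp(4*exp(t))/4.


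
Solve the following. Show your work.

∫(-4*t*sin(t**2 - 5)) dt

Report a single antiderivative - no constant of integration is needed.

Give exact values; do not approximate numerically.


Step 1. Substitute u = t**2 - 5, turning ∫(-4*t*sin(t**2 - 5)) dt into ∫(-2*sin(u)) du: now ∫(-2*sin(u)) du.
Step 2. Evaluate the standard form: now 2*cos(u).
Step 3. Substitute back u = t**2 - 5: now 2*cos(t**2 - 5).
Answer: 2*cos(t**2 - 5).


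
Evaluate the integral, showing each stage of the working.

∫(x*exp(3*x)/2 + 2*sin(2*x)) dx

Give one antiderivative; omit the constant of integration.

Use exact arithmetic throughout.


Step 1. Rewrite: now ∫(x*exp(3*x)/2) dx + ∫(2*sin(2*x)) dx.
Step 2. Integrate ∫(x*exp(3*x)/2) dx by parts with u = x, dv = (exp(3*x)/2) dx, so v = exp(3*x)/6: now x*exp(3*x)/6 + ∫(-exp(3*x)/6) dx + ∫(2*sin(2*x)) dx.
Step 3. Evaluate the standard form: now x*exp(3*x)/6 - exp(3*x)/18 + ∫(2*sin(2*x)) dx.
Step 4. Evaluate the standard form: now x*exp(3*x)/6 - exp(3*x)/18 - cos(2*x).
Answer: x*exp(3*x)/6 - exp(3*x)/18 - cos(2*x).


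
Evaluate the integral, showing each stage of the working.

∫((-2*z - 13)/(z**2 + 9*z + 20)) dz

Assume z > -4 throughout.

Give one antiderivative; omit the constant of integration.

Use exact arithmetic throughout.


Step 1. Decompose ∫((-2*z - 13)/(z**2 + 9*z + 20)) dz by partial fractions, (-2*z - 13)/(z**2 + 9*z + 20) = 3/(z + 5) - 5/(z + 4): now ∫(-5/(z + 4)) dz + ∫(3/(z + 5)) dz.
Step 2. Evaluate the standard form [assuming z > -4]: now -5*log(z + 4) + ∫(3/(z + 5)) dz.
Step 3. Evaluate the standard form [assuming z > -5]: now -5*log(z + 4) + 3*log(z + 5).
Answer: -5*log(z + 4) + 3*log(z + 5).


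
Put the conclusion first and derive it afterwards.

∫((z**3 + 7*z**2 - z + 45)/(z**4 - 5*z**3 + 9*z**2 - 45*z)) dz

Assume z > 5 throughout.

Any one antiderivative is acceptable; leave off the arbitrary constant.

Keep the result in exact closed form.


The answer is -log(z) + 2*log(z - 5) + 2*atan(z/3)/3.
Step 1. Decompose ∫((z**3 + 7*z**2 - z + 45)/(z**4 - 5*z**3 + 9*z**2 - 45*z)) dz by partial fractions, (z**3 + 7*z**2 - z + 45)/(z**4 - 5*z**3 + 9*z**2 - 45*z) = 2/(z**2 + 9) + 2/(z - 5) - 1/z: now ∫(-1/z) dz + ∫(2/(z - 5)) dz + ∫(2/(z**2 + 9)) dz.
Step 2. Evaluate the standard form [assuming z > 5]: now 2*log(z - 5) + ∫(-1/z) dz + ∫(2/(z**2 + 9)) dz.
Step 3. Evaluate the standard form [assuming z > 0]: now -log(z) + 2*log(z - 5) + ∫(2/(z**2 + 9)) dz.
Step 4. Evaluate the standard form: now -log(z) + 2*log(z - 5) + 2*atan(z/3)/3.
Answer: -log(z) + 2*log(z - 5) + 2*atan(z/3)/3.


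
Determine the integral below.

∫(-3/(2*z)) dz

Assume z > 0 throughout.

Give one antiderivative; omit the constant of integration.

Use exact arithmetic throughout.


Answer: -3*log(z)/2.


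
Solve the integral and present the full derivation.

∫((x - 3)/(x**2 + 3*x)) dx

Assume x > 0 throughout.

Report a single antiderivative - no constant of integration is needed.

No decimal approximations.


Step 1. Decompose ∫((x - 3)/(x**2 + 3*x)) dx by partial fractions, (x - 3)/(x**2 + 3*x) = 2/(x + 3) - 1/x: now ∫(-1/x) dx + ∫(2/(x + 3)) dx.
Step 2. Evaluate the standard form [assuming x > -3]: now 2*log(x + 3) + ∫(-1/x) dx.
Step 3. Evaluate the standard form [assuming x > 0]: now -log(x) + 2*log(x + 3).
Answer: -log(x) + 2*log(x + 3).


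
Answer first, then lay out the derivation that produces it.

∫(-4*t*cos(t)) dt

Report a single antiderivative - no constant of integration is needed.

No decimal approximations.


The answer is -4*t*sin(t) - 4*cos(t).
Step 1. Integrate ∫(-4*t*cos(t)) dt by parts with u = t, dv = (-4*cos(t)) dt, so v = -4*sin(t): now -4*t*sin(t) + ∫(4*sin(t)) dt.
Step 2. Evaluate the standard form: now -4*t*sin(t) - 4*cos(t).
Answer: -4*t*sin(t) - 4*cos(t).


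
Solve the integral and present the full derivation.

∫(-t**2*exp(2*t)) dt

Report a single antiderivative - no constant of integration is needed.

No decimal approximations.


Step 1. Integrate ∫(-t**2*exp(2*t)) dt by parts with u = t**2, dv = (-exp(2*t)) dt, so v = -exp(2*t)/2: now -t**2*exp(2*t)/2 + ∫(t*exp(2*t)) dt.
Step 2. Integrate ∫(t*exp(2*t)) dt by parts with u = t, dv = (exp(2*t)) dt, so v = exp(2*t)/2: now -t**2*exp(2*t)/2 + t*exp(2*t)/2 + ∫(-exp(2*t)/2) dt.
Step 3. Evaluate the standard form: now -t**2*exp(2*t)/2 + t*exp(2*t)/2 - exp(2*t)/4.
Answer: -t**2*exp(2*t)/2 + t*exp(2*t)/2 - exp(2*t)/4.


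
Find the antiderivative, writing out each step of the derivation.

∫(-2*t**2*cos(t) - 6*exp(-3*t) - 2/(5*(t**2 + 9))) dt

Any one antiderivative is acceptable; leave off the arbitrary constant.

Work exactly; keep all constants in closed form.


Step 1. Rewrite: now ∫(-2*t**2*cos(t)) dt + ∫(-2/(5*(t**2 + 9))) dt + ∫(-6*exp(-3*t)) dt.
Step 2. Integrate ∫(-2*t**2*cos(t)) dt by parts with u = t**2, dv = (-2*cos(t)) dt, so v = -2*sin(t): now -2*t**2*sin(t) + ∫(4*t*sin(t)) dt + ∫(-2/(5*(t**2 + 9))) dt + ∫(-6*exp(-3*t)) dt.
Step 3. Integrate ∫(4*t*sin(t)) dt by parts with u = t, dv = (4*sin(t)) dt, so v = -4*cos(t): now -2*t**2*sin(t) - 4*t*cos(t) + ∫(-2/(5*(t**2 + 9))) dt + ∫(-6*exp(-3*t)) dt + ∫(4*cos(t)) dt.
Step 4. Evaluate the standard form: now -2*t**2*sin(t) - 4*t*cos(t) + 4*sin(t) + ∫(-2/(5*(t**2 + 9))) dt + ∫(-6*exp(-3*t)) dt.
Step 5. Evaluate the standard form: now -2*t**2*sin(t) - 4*t*cos(t) + 4*sin(t) + ∫(-2/(5*(t**2 + 9))) dt + 2*exp(-3*t).
Step 6. Evaluate the standard form: now -2*t**2*sin(t) - 4*t*cos(t) + 4*sin(t) - 2*atan(t/3)/15 + 2*exp(-3*t).
Answer: -2*t**2*sin(t) - 4*t*cos(t) + 4*sin(t) - 2*atan(t/3)/15 + 2*exp(-3*t).


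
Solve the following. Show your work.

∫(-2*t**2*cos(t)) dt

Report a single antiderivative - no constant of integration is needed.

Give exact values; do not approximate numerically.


Step 1. Integrate ∫(-2*t**2*cos(t)) dt by parts with u = t**2, dv = (-2*cos(t)) dt, so v = -2*sin(t): now -2*t**2*sin(t) + ∫(4*t*sin(t)) dt.
Step 2. Integrate ∫(4*t*sin(t)) dt by parts with u = t, dv = (4*sin(t)) dt, so v = -4*cos(t): now -2*t**2*sin(t) - 4*t*cos(t) + ∫(4*cos(t)) dt.
Step 3. Evaluate the standard form: now -2*t**2*sin(t) - 4*t*cos(t) + 4*sin(t).
Answer: -2*t**2*sin(t) - 4*t*cos(t) + 4*sin(t).


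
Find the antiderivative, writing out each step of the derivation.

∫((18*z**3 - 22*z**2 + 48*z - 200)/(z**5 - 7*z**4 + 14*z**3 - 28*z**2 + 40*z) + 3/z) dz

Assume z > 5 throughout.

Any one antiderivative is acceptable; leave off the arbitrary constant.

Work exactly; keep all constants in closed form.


Step 1. Rewrite: now ∫(3/z) dz + ∫((18*z**3 - 22*z**2 + 48*z - 200)/(z**5 - 7*z**4 + 14*z**3 - 28*z**2 + 40*z)) dz.
Step 2. Decompose ∫((18*z**3 - 22*z**2 + 48*z - 200)/(z**5 - 7*z**4 + 14*z**3 - 28*z**2 + 40*z)) dz by partial fractions, (18*z**3 - 22*z**2 + 48*z - 200)/(z**5 - 7*z**4 + 14*z**3 - 28*z**2 + 40*z) = -4/(z**2 + 4) + 1/(z - 2) + 4/(z - 5) - 5/z: now ∫(-5/z) dz + ∫(3/z) dz + ∫(4/(z - 5)) dz + ∫(1/(z - 2)) dz + ∫(-4/(z**2 + 4)) dz.
Step 3. Evaluate the standard form [assuming z > 0]: now -5*log(z) + ∫(3/z) dz + ∫(4/(z - 5)) dz + ∫(1/(z - 2)) dz + ∫(-4/(z**2 + 4)) dz.
Step 4. Evaluate the standard form [assuming z > 2]: now -5*log(z) + log(z - 2) + ∫(3/z) dz + ∫(4/(z - 5)) dz + ∫(-4/(z**2 + 4)) dz.
Step 5. Evaluate the standard form [assuming z > 5]: now -5*log(z) + 4*log(z - 5) + log(z - 2) + ∫(3/z) dz + ∫(-4/(z**2 + 4)) dz.
Step 6. Evaluate the standard form: now -5*log(z) + 4*log(z - 5) + log(z - 2) - 2*atan(z/2) + ∫(3/z) dz.
Step 7. Evaluate the standard form [assuming z > 0]: now -2*log(z) + 4*log(z - 5) + log(z - 2) - 2*atan(z/2).
Answer: -2*log(z) + 4*log(z - 5) + log(z - 2) - 2*atan(z/2).


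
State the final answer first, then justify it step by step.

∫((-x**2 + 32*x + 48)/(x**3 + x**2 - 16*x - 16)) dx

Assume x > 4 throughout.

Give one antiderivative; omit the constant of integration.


The answer is 4*log(x - 4) - log(x + 1) - 4*log(x + 4).
Step 1. Decompose ∫((-x**2 + 32*x + 48)/(x**3 + x**2 - 16*x - 16)) dx by partial fractions, (-x**2 + 32*x + 48)/(x**3 + x**2 - 16*x - 16) = -4/(x + 4) - 1/(x + 1) + 4/(x - 4): now ∫(4/(x - 4)) dx + ∫(-1/(x + 1)) dx + ∫(-4/(x + 4)) dx.
Step 2. Evaluate the standard form [assuming x > -1]: now -log(x + 1) + ∫(4/(x - 4)) dx + ∫(-4/(x + 4)) dx.
Step 3. Evaluate the standard form [assuming x > -4]: now -log(x + 1) - 4*log(x + 4) + ∫(4/(x - 4)) dx.
Step 4. Evaluate the standard form [assuming x > 4]: now 4*log(x - 4) - log(x + 1) - 4*log(x + 4).
Answer: 4*log(x - 4) - log(x + 1) - 4*log(x + 4).


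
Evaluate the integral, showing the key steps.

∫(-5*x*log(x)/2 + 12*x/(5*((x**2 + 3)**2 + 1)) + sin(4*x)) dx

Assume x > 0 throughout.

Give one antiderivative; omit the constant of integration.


Step 1. Rewrite: now ∫(12*x/(5*((x**2 + 3)**2 + 1))) dx + ∫(-5*x*log(x)/2) dx + ∫(sin(4*x)) dx.
Step 2. Substitute u = x**2 + 3, turning ∫(12*x/(5*((x**2 + 3)**2 + 1))) dx into ∫(6/(5*(u**2 + 1))) du: now ∫(-5*x*log(x)/2) dx + ∫(6/(5*(u**2 + 1))) du + ∫(sin(4*x)) dx.
Step 3. Evaluate the standard form: now 6*atan(u)/5 + ∫(-5*x*log(x)/2) dx + ∫(sin(4*x)) dx.
Step 4. Substitute back u = x**2 + 3: now 6*atan(x**2 + 3)/5 + ∫(-5*x*log(x)/2) dx + ∫(sin(4*x)) dx.
Step 5. Evaluate the standard form: now -cos(4*x)/4 + 6*atan(x**2 + 3)/5 + ∫(-5*x*log(x)/2) dx.
Step 6. Integrate ∫(-5*x*log(x)/2) dx by parts with u = log(x), dv = (-5*x/2) dx, so v = -5*x**2/4 [assuming x > 0]: now -5*x**2*log(x)/4 - cos(4*x)/4 + 6*atan(x**2 + 3)/5 + ∫(5*x/4) dx.
Step 7. Evaluate the standard form: now -5*x**2*log(x)/4 + 5*x**2/8 - cos(4*x)/4 + 6*atan(x**2 + 3)/5.
Answer: -5*x**2*log(x)/4 + 5*x**2/8 - cos(4*x)/4 + 6*atan(x**2 + 3)/5.


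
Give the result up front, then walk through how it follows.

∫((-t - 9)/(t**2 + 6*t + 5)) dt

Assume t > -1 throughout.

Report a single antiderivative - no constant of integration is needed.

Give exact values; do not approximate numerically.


The answer is -2*log(t + 1) + log(t + 5).
Step 1. Decompose ∫((-t - 9)/(t**2 + 6*t + 5)) dt by partial fractions, (-t - 9)/(t**2 + 6*t + 5) = 1/(t + 5) - 2/(t + 1): now ∫(-2/(t + 1)) dt + ∫(1/(t + 5)) dt.
Step 2. Evaluate the standard form [assuming t > -5]: now log(t + 5) + ∫(-2/(t + 1)) dt.
Step 3. Evaluate the standard form [assuming t > -1]: now -2*log(t + 1) + log(t + 5).
Answer: -2*log(t + 1) + log(t + 5).


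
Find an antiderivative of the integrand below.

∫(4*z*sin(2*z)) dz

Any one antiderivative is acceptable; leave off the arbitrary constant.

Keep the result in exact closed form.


Answer: -2*z*cos(2*z) + sin(2*z).


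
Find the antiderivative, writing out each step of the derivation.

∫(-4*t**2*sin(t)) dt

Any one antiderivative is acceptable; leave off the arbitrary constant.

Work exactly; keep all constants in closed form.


Step 1. Integrate ∫(-4*t**2*sin(t)) dt by parts with u = t**2, dv = (-4*sin(t)) dt, so v = 4*cos(t): now 4*t**2*cos(t) + ∫(-8*t*cos(t)) dt.
Step 2. Integrate ∫(-8*t*cos(t)) dt by parts with u = t, dv = (-8*cos(t)) dt, so v = -8*sin(t): now 4*t**2*cos(t) - 8*t*sin(t) + ∫(8*sin(t)) dt.
Step 3. Evaluate the standard form: now 4*t**2*cos(t) - 8*t*sin(t) - 8*cos(t).
Answer: 4*t**2*cos(t) - 8*t*sin(t) - 8*cos(t).


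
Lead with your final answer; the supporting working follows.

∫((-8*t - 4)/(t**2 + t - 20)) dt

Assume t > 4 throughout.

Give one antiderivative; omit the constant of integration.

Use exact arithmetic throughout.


The answer is -4*log(t - 4) - 4*log(t + 5).
Step 1. Decompose ∫((-8*t - 4)/(t**2 + t - 20)) dt by partial fractions, (-8*t - 4)/(t**2 + t - 20) = -4/(t + 5) - 4/(t - 4): now ∫(-4/(t - 4)) dt + ∫(-4/(t + 5)) dt.
Step 2. Evaluate the standard form [assuming t > -5]: now -4*log(t + 5) + ∫(-4/(t - 4)) dt.
Step 3. Evaluate the standard form [assuming t > 4]: now -4*log(t - 4) - 4*log(t + 5).
Answer: -4*log(t - 4) - 4*log(t + 5).


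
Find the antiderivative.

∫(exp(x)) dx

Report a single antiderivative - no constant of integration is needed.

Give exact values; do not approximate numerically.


Answer: exp(x).


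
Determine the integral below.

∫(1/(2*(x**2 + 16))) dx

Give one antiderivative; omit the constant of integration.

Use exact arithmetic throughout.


Answer: atan(x/4)/8.


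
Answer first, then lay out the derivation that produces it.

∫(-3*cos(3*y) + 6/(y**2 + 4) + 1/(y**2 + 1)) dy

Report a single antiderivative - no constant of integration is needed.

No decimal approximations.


The answer is -sin(3*y) + 3*atan(y/2) + atan(y).
Step 1. Rewrite: now ∫(1/(y**2 + 1)) dy + ∫(6/(y**2 + 4)) dy + ∫(-3*cos(3*y)) dy.
Step 2. Evaluate the standard form: now atan(y) + ∫(6/(y**2 + 4)) dy + ∫(-3*cos(3*y)) dy.
Step 3. Evaluate the standard form: now -sin(3*y) + atan(y) + ∫(6/(y**2 + 4)) dy.
Step 4. Evaluate the standard form: now -sin(3*y) + 3*atan(y/2) + atan(y).
Answer: -sin(3*y) + 3*atan(y/2) + atan(y).


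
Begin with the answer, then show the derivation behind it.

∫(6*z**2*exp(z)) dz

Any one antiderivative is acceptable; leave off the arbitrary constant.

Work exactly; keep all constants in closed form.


The answer is 6*z**2*exp(z) - 12*z*exp(z) + 12*exp(z).
Step 1. Integrate ∫(6*z**2*exp(z)) dz by parts with u = z**2, dv = (6*exp(z)) dz, so v = 6*exp(z): now 6*z**2*exp(z) + ∫(-12*z*exp(z)) dz.
Step 2. Integrate ∫(-12*z*exp(z)) dz by parts with u = z, dv = (-12*exp(z)) dz, so v = -12*exp(z): now 6*z**2*exp(z) - 12*z*exp(z) + ∫(12*exp(z)) dz.
Step 3. Evaluate the standard form: now 6*z**2*exp(z) - 12*z*exp(z) + 12*exp(z).
Answer: 6*z**2*exp(z) - 12*z*exp(z) + 12*exp(z).


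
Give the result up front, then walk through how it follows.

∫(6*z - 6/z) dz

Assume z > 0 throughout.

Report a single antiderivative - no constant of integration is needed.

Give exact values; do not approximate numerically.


The answer is 3*z**2 - 6*log(z).
Step 1. Rewrite: now ∫(-6/z) dz + ∫(6*z) dz.
Step 2. Evaluate the standard form [assuming z > 0]: now -6*log(z) + ∫(6*z) dz.
Step 3. Evaluate the standard form: now 3*z**2 - 6*log(z).
Answer: 3*z**2 - 6*log(z).
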